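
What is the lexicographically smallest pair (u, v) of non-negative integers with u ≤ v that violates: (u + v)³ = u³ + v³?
(u, v) = (1, 1)

At (0, 1): both sides equal 1, so it holds there.
At (0, 6): both sides equal 216, so it holds there.

Substituting (1, 1) into the claim:
LHS = (1 + 1)³ = 8
RHS = 1³ + 1³ = 2

Since LHS ≠ RHS, this pair disproves the claim, and no lexicographically smaller pair (u ≤ v, non-negative integers) does.

For instance (1, 2) is also a counterexample (LHS = 27, RHS = 9), but it's lexicographically larger.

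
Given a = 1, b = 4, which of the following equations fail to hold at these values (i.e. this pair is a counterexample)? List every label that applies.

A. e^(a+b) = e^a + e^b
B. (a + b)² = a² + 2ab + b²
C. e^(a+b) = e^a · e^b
A

Evaluating each claim at the given values:
A. LHS = e^5 ≈ 148.4, RHS = e + e^4 ≈ 57.32 → fails here (LHS ≠ RHS)
B. LHS = 25, RHS = 25 → holds here (LHS = RHS)
C. LHS = e^5 ≈ 148.4, RHS = e^5 ≈ 148.4 → holds here (LHS = RHS)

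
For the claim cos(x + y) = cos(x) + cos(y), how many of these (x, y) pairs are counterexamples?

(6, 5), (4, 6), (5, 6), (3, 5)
4

Testing each pair:
(6, 5): LHS = cos(11) ≈ 0.004426, RHS = cos(5) + cos(6) ≈ 1.244 → counterexample
(4, 6): LHS = cos(10) ≈ -0.8391, RHS = cos(4) + cos(6) ≈ 0.3065 → counterexample
(5, 6): LHS = cos(11) ≈ 0.004426, RHS = cos(5) + cos(6) ≈ 1.244 → counterexample
(3, 5): LHS = cos(8) ≈ -0.1455, RHS = cos(3) + cos(5) ≈ -0.7063 → counterexample

That makes 4 counterexamples.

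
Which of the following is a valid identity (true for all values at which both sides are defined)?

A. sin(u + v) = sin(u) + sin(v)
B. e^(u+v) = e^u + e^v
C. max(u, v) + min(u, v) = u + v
C

A: fails at (3, 7) — LHS = sin(10) ≈ -0.544, RHS = sin(3) + sin(7) ≈ 0.7981.
B: fails at (2, 3) — LHS = e^5 ≈ 148.4, RHS = e^2 + e^3 ≈ 27.47.
C: holds — e.g. at (1, 1), both sides equal 2.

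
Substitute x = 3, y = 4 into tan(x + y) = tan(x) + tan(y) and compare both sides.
LHS = tan(3 + 4) = tan(7) ≈ 0.8714
RHS = tan(3) + tan(4) ≈ 1.015

LHS ≠ RHS (they differ by about 0.1438), so the equation does not hold here.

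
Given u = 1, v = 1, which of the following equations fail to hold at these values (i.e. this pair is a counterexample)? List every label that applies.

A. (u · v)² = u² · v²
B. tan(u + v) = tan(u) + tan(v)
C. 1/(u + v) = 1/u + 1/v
B, C

Evaluating each claim at the given values:
A. LHS = 1, RHS = 1 → holds here (LHS = RHS)
B. LHS = tan(2) ≈ -2.185, RHS = 2·tan(1) ≈ 3.115 → fails here (LHS ≠ RHS)
C. LHS = 1/2, RHS = 2 → fails here (LHS ≠ RHS)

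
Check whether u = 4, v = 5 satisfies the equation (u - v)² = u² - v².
Fails

Substituting u = 4, v = 5:

LHS = (4 - 5)² = 1
RHS = 4² - 5² = -9

LHS ≠ RHS, so the equation does not hold at this point.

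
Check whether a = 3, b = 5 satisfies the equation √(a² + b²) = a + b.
Fails

Substituting a = 3, b = 5:

LHS = √(3² + 5²) = √(34) ≈ 5.831
RHS = 3 + 5 = 8

LHS ≠ RHS, so the equation does not hold at this point.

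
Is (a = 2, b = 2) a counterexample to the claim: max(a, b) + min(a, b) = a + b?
No

Substituting a = 2, b = 2:
LHS = max(2, 2) + min(2, 2) = 4
RHS = 2 + 2 = 4

The sides agree, so this pair does not disprove the claim.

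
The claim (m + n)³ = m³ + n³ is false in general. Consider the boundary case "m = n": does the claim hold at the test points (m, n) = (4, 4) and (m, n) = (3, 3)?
At (4, 4): LHS = 512 ≠ RHS = 128
At (3, 3): LHS = 216 ≠ RHS = 54

Answer: No, fails at both test points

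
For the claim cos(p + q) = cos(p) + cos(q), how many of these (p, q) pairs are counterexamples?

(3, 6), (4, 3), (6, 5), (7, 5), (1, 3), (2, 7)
Testing each pair:
(3, 6): LHS = cos(9) ≈ -0.9111, RHS = cos(3) + cos(6) ≈ -0.02982 → counterexample
(4, 3): LHS = cos(7) ≈ 0.7539, RHS = cos(3) + cos(4) ≈ -1.644 → counterexample
(6, 5): LHS = cos(11) ≈ 0.004426, RHS = cos(5) + cos(6) ≈ 1.244 → counterexample
(7, 5): LHS = cos(12) ≈ 0.8439, RHS = cos(5) + cos(7) ≈ 1.038 → counterexample
(1, 3): LHS = cos(4) ≈ -0.6536, RHS = cos(3) + cos(1) ≈ -0.4497 → counterexample
(2, 7): LHS = cos(9) ≈ -0.9111, RHS = cos(2) + cos(7) ≈ 0.3378 → counterexample

That makes 6 counterexamples.

Answer: 6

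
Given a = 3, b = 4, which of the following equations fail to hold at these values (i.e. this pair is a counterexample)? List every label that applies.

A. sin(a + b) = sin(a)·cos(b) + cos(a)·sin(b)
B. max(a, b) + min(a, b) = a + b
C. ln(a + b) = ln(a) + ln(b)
Evaluating each claim at the given values:
A. LHS = sin(7) ≈ 0.657, RHS = sin(3)·cos(4) + sin(4)·cos(3) ≈ 0.657 → holds here (LHS = RHS)
B. LHS = 7, RHS = 7 → holds here (LHS = RHS)
C. LHS = ln(7) ≈ 1.946, RHS = ln(3) + ln(4) ≈ 2.485 → fails here (LHS ≠ RHS)

Answer: C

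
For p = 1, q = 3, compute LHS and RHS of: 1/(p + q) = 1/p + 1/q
LHS = 1/(1 + 3) = 1/4
RHS = 1/1 + 1/3 = 4/3

LHS ≠ RHS, so the equation does not hold here.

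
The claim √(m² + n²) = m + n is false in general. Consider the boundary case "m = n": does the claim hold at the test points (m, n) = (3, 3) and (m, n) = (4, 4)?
No, fails at both test points

At (3, 3): LHS = 3·√(2) ≈ 4.243 ≠ RHS = 6
At (4, 4): LHS = 4·√(2) ≈ 5.657 ≠ RHS = 8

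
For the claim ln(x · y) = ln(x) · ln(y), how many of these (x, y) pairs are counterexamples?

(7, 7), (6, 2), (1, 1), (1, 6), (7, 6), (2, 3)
5

Testing each pair:
(7, 7): LHS = ln(49) ≈ 3.892, RHS = ln(7)² ≈ 3.787 → counterexample
(6, 2): LHS = ln(12) ≈ 2.485, RHS = ln(2)·ln(6) ≈ 1.242 → counterexample
(1, 1): LHS = 0, RHS = 0 → satisfies claim
(1, 6): LHS = ln(6) ≈ 1.792, RHS = 0 → counterexample
(7, 6): LHS = ln(42) ≈ 3.738, RHS = ln(6)·ln(7) ≈ 3.487 → counterexample
(2, 3): LHS = ln(6) ≈ 1.792, RHS = ln(2)·ln(3) ≈ 0.7615 → counterexample

That makes 5 counterexamples.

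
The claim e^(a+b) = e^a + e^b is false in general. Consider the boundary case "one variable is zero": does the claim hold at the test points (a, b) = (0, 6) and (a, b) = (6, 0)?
At (0, 6): LHS = e^6 ≈ 403.4 ≠ RHS = 1 + e^6 ≈ 404.4
At (6, 0): LHS = e^6 ≈ 403.4 ≠ RHS = 1 + e^6 ≈ 404.4

Answer: No, fails at both test points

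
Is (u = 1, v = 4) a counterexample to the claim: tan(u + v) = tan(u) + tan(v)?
Yes

Substituting u = 1, v = 4:
LHS = tan(1 + 4) = tan(5) ≈ -3.381
RHS = tan(1) + tan(4) ≈ 2.715

Since LHS ≠ RHS, this pair disproves the claim.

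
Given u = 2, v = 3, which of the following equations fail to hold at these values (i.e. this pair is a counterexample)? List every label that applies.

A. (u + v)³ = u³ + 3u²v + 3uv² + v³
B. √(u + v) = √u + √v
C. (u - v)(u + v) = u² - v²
B

Evaluating each claim at the given values:
A. LHS = 125, RHS = 125 → holds here (LHS = RHS)
B. LHS = √(5) ≈ 2.236, RHS = √(2) + √(3) ≈ 3.146 → fails here (LHS ≠ RHS)
C. LHS = -5, RHS = -5 → holds here (LHS = RHS)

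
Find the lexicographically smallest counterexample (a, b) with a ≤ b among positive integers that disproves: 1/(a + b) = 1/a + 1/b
Substituting (1, 1) into the claim:
LHS = 1/(1 + 1) = 1/2
RHS = 1/1 + 1/1 = 2

Since LHS ≠ RHS, this pair disproves the claim, and no lexicographically smaller pair (a ≤ b, positive integers) does.

For instance (7, 7) is also a counterexample (LHS = 1/14, RHS = 2/7), but it's lexicographically larger.

Answer: (a, b) = (1, 1)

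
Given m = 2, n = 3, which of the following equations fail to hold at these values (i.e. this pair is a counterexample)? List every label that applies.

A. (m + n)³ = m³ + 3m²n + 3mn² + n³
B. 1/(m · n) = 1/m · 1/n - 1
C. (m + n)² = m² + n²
B, C

Evaluating each claim at the given values:
A. LHS = 125, RHS = 125 → holds here (LHS = RHS)
B. LHS = 1/6, RHS = -5/6 → fails here (LHS ≠ RHS)
C. LHS = 25, RHS = 13 → fails here (LHS ≠ RHS)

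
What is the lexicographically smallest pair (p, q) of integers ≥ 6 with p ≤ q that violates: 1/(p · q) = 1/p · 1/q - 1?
(p, q) = (6, 6)

Substituting (6, 6) into the claim:
LHS = 1/(6 · 6) = 1/36
RHS = 1/6 · 1/6 - 1 = -35/36

Since LHS ≠ RHS, this pair disproves the claim, and no lexicographically smaller pair (p ≤ q, integers ≥ 6) does.

For instance (8, 10) is also a counterexample (LHS = 1/80, RHS = -79/80), but it's lexicographically larger.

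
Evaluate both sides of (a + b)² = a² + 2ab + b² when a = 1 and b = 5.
LHS = (1 + 5)² = 36
RHS = 1² + 2·1·5 + 5² = 36

LHS = RHS: the two sides agree.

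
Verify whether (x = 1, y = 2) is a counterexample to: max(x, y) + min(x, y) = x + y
Substituting x = 1, y = 2:
LHS = max(1, 2) + min(1, 2) = 3
RHS = 1 + 2 = 3

The sides agree, so this pair does not disprove the claim.

Answer: No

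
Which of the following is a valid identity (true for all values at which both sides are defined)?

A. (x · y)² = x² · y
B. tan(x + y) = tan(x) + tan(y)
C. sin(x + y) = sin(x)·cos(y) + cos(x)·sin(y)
A: fails at (2, 2) — LHS = 16, RHS = 8.
B: fails at (3, 4) — LHS = tan(7) ≈ 0.8714, RHS = tan(3) + tan(4) ≈ 1.015.
C: holds — e.g. at (2, 2), both sides equal sin(4) ≈ -0.7568.

Answer: C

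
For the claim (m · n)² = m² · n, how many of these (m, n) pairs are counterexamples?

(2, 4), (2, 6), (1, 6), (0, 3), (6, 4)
4

Testing each pair:
(2, 4): LHS = 64, RHS = 16 → counterexample
(2, 6): LHS = 144, RHS = 24 → counterexample
(1, 6): LHS = 36, RHS = 6 → counterexample
(0, 3): LHS = 0, RHS = 0 → satisfies claim
(6, 4): LHS = 576, RHS = 144 → counterexample

That makes 4 counterexamples.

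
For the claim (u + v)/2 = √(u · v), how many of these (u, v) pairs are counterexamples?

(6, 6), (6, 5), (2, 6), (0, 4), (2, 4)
Testing each pair:
(6, 6): LHS = 6, RHS = 6 → satisfies claim
(6, 5): LHS = 11/2, RHS = √(30) ≈ 5.477 → counterexample
(2, 6): LHS = 4, RHS = 2·√(3) ≈ 3.464 → counterexample
(0, 4): LHS = 2, RHS = 0 → counterexample
(2, 4): LHS = 3, RHS = 2·√(2) ≈ 2.828 → counterexample

That makes 4 counterexamples.

Answer: 4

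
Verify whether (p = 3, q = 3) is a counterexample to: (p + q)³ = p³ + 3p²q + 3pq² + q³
No

Substituting p = 3, q = 3:
LHS = (3 + 3)³ = 216
RHS = 3³ + 3·3²·3 + 3·3·3² + 3³ = 216

The sides agree, so this pair does not disprove the claim.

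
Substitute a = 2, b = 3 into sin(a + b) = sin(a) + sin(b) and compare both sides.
LHS = sin(2 + 3) = sin(5) ≈ -0.9589
RHS = sin(2) + sin(3) ≈ 1.05

LHS ≠ RHS (they differ by about 2.009), so the equation does not hold here.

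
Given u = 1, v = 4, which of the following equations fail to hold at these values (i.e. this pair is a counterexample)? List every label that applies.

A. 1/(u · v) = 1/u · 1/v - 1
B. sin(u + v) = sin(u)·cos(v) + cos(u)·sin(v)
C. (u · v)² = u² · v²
Evaluating each claim at the given values:
A. LHS = 1/4, RHS = -3/4 → fails here (LHS ≠ RHS)
B. LHS = sin(5) ≈ -0.9589, RHS = sin(1)·cos(4) + sin(4)·cos(1) ≈ -0.9589 → holds here (LHS = RHS)
C. LHS = 16, RHS = 16 → holds here (LHS = RHS)

Answer: A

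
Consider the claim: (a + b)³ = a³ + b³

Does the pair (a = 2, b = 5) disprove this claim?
Yes

Substituting a = 2, b = 5:
LHS = (2 + 5)³ = 343
RHS = 2³ + 5³ = 133

Since LHS ≠ RHS, this pair disproves the claim.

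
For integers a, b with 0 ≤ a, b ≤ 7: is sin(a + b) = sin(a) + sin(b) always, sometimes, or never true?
Sometimes true

It holds at (a, b) = (0, 7) (both sides equal sin(7) ≈ 0.657), but fails at (a, b) = (6, 1) (LHS = sin(7) ≈ 0.657, RHS = sin(6) + sin(1) ≈ 0.5621).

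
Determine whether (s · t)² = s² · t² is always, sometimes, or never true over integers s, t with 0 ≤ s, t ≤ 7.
Always true

The identity holds for every pair in the range. For instance at (s, t) = (3, 5): both sides equal 225.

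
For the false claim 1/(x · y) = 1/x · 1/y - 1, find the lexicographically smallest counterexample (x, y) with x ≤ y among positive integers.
(x, y) = (1, 1)

Substituting (1, 1) into the claim:
LHS = 1/(1 · 1) = 1
RHS = 1/1 · 1/1 - 1 = 0

Since LHS ≠ RHS, this pair disproves the claim, and no lexicographically smaller pair (x ≤ y, positive integers) does.

For instance (4, 6) is also a counterexample (LHS = 1/24, RHS = -23/24), but it's lexicographically larger.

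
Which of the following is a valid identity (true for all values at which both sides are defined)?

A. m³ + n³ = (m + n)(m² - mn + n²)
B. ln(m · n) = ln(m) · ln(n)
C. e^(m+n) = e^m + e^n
A: holds — e.g. at (1, 5), both sides equal 126.
B: fails at (2, 5) — LHS = ln(10) ≈ 2.303, RHS = ln(2)·ln(5) ≈ 1.116.
C: fails at (2, 3) — LHS = e^5 ≈ 148.4, RHS = e^2 + e^3 ≈ 27.47.

Answer: A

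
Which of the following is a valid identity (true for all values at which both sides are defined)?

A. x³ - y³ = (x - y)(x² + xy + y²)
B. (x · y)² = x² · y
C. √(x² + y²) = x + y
A: holds — e.g. at (5, 8), both sides equal -387.
B: fails at (3, 4) — LHS = 144, RHS = 36.
C: fails at (2, 3) — LHS = √(13) ≈ 3.606, RHS = 5.

Answer: A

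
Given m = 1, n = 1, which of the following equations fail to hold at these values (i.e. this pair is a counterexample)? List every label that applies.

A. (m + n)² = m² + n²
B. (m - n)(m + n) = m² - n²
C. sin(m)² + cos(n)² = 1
A

Evaluating each claim at the given values:
A. LHS = 4, RHS = 2 → fails here (LHS ≠ RHS)
B. LHS = 0, RHS = 0 → holds here (LHS = RHS)
C. LHS = cos(1)² + sin(1)² = 1, RHS = 1 → holds here (LHS = RHS)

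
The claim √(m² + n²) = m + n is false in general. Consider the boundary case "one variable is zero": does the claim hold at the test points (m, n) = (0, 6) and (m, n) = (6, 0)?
At (0, 6): LHS = 6, RHS = 6 → equal
At (6, 0): LHS = 6, RHS = 6 → equal

So the claim does hold at both of these boundary points, even though it is not an identity.

Answer: Yes, holds at both test points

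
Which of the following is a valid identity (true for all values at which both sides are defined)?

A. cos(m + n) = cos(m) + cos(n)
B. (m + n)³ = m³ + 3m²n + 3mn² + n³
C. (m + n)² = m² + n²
B

A: fails at (1, 1) — LHS = cos(2) ≈ -0.4161, RHS = 2·cos(1) ≈ 1.081.
B: holds — e.g. at (1, 4), both sides equal 125.
C: fails at (2, 4) — LHS = 36, RHS = 20.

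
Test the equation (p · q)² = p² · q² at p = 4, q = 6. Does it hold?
Holds

Substituting p = 4, q = 6:

LHS = (4 · 6)² = 576
RHS = 4² · 6² = 576

LHS = RHS, so the equation holds at this point.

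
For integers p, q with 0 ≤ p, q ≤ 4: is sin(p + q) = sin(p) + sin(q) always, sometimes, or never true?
It holds at (p, q) = (0, 3) (both sides equal sin(3) ≈ 0.1411), but fails at (p, q) = (4, 4) (LHS = sin(8) ≈ 0.9894, RHS = 2·sin(4) ≈ -1.514).

Answer: Sometimes true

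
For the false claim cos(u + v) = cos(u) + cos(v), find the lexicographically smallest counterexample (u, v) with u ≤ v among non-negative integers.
Substituting (0, 0) into the claim:
LHS = cos(0 + 0) = 1
RHS = cos(0) + cos(0) = 2

Since LHS ≠ RHS, this pair disproves the claim, and no lexicographically smaller pair (u ≤ v, non-negative integers) does.

For instance (3, 3) is also a counterexample (LHS = cos(6) ≈ 0.9602, RHS = 2·cos(3) ≈ -1.98), but it's lexicographically larger.

Answer: (u, v) = (0, 0)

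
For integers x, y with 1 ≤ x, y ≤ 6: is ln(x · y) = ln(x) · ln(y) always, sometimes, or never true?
Sometimes true

It holds at (x, y) = (1, 1) (both sides equal 0), but fails at (x, y) = (2, 4) (LHS = ln(8) ≈ 2.079, RHS = ln(2)·ln(4) ≈ 0.9609).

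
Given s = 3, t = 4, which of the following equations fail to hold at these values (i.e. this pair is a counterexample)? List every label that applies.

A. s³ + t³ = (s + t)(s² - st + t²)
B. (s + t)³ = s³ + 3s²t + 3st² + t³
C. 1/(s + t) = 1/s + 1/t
C

Evaluating each claim at the given values:
A. LHS = 91, RHS = 91 → holds here (LHS = RHS)
B. LHS = 343, RHS = 343 → holds here (LHS = RHS)
C. LHS = 1/7, RHS = 7/12 → fails here (LHS ≠ RHS)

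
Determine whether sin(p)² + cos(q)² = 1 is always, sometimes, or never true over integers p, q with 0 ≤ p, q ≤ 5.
Sometimes true

It holds at (p, q) = (2, 2) (both sides equal 1), but fails at (p, q) = (0, 4) (LHS = cos(4)² ≈ 0.4272, RHS = 1).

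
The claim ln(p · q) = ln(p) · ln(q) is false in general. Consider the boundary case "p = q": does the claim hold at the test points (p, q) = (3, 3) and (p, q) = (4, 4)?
At (3, 3): LHS = ln(9) ≈ 2.197 ≠ RHS = ln(3)² ≈ 1.207
At (4, 4): LHS = ln(16) ≈ 2.773 ≠ RHS = ln(4)² ≈ 1.922

Answer: No, fails at both test points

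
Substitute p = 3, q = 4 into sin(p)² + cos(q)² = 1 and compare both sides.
LHS = sin(3)² + cos(4)² ≈ 0.4472
RHS = 1

LHS ≠ RHS (they differ by about 0.5528), so the equation does not hold here.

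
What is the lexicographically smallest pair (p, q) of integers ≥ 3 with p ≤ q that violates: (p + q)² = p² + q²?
(p, q) = (3, 3)

Substituting (3, 3) into the claim:
LHS = (3 + 3)² = 36
RHS = 3² + 3² = 18

Since LHS ≠ RHS, this pair disproves the claim, and no lexicographically smaller pair (p ≤ q, integers ≥ 3) does.

For instance (7, 9) is also a counterexample (LHS = 256, RHS = 130), but it's lexicographically larger.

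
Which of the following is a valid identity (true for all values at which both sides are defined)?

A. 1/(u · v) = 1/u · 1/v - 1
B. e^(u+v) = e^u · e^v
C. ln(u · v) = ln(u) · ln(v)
A: fails at (5, 8) — LHS = 1/40, RHS = -39/40.
B: holds — e.g. at (1, 2), both sides equal e^3 ≈ 20.09.
C: fails at (2, 3) — LHS = ln(6) ≈ 1.792, RHS = ln(2)·ln(3) ≈ 0.7615.

Answer: B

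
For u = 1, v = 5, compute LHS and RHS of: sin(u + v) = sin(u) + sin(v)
LHS = sin(1 + 5) = sin(6) ≈ -0.2794
RHS = sin(1) + sin(5) ≈ -0.1175

LHS ≠ RHS (they differ by about 0.162), so the equation does not hold here.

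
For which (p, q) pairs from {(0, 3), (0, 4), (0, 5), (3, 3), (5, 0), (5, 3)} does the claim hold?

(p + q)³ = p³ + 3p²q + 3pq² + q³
All pairs

Testing each pair:
(0, 3): LHS = 27, RHS = 27 → holds
(0, 4): LHS = 64, RHS = 64 → holds
(0, 5): LHS = 125, RHS = 125 → holds
(3, 3): LHS = 216, RHS = 216 → holds
(5, 0): LHS = 125, RHS = 125 → holds
(5, 3): LHS = 512, RHS = 512 → holds

Every pair satisfies the claim.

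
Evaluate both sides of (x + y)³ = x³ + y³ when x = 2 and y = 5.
LHS = (2 + 5)³ = 343
RHS = 2³ + 5³ = 133

LHS ≠ RHS, so the equation does not hold here.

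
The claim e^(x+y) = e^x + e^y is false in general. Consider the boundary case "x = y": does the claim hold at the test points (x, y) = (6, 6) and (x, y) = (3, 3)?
No, fails at both test points

At (6, 6): LHS = e^12 ≈ 162754.8 ≠ RHS = 2·e^6 ≈ 806.9
At (3, 3): LHS = e^6 ≈ 403.4 ≠ RHS = 2·e^3 ≈ 40.17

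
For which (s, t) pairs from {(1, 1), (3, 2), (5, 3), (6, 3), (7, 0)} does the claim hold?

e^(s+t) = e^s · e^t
All pairs

Testing each pair:
(1, 1): LHS = e^2 ≈ 7.389, RHS = e^2 ≈ 7.389 → holds
(3, 2): LHS = e^5 ≈ 148.4, RHS = e^5 ≈ 148.4 → holds
(5, 3): LHS = e^8 ≈ 2981, RHS = e^8 ≈ 2981 → holds
(6, 3): LHS = e^9 ≈ 8103, RHS = e^9 ≈ 8103 → holds
(7, 0): LHS = e^7 ≈ 1097, RHS = e^7 ≈ 1097 → holds

Every pair satisfies the claim.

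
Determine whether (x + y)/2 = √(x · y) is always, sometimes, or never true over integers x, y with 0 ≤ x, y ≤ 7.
It holds at (x, y) = (6, 6) (both sides equal 6), but fails at (x, y) = (0, 7) (LHS = 7/2, RHS = 0).

Answer: Sometimes true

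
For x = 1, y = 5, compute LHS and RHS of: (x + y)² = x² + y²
LHS = (1 + 5)² = 36
RHS = 1² + 5² = 26

LHS ≠ RHS, so the equation does not hold here.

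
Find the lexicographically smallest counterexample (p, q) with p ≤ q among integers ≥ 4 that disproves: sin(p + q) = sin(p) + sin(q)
(p, q) = (4, 4)

Substituting (4, 4) into the claim:
LHS = sin(4 + 4) = sin(8) ≈ 0.9894
RHS = sin(4) + sin(4) = 2·sin(4) ≈ -1.514

Since LHS ≠ RHS, this pair disproves the claim, and no lexicographically smaller pair (p ≤ q, integers ≥ 4) does.

For instance (6, 10) is also a counterexample (LHS = sin(16) ≈ -0.2879, RHS = sin(10) + sin(6) ≈ -0.8234), but it's lexicographically larger.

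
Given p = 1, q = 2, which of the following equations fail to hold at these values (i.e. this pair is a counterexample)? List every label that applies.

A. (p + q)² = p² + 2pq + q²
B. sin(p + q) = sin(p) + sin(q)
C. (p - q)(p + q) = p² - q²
Evaluating each claim at the given values:
A. LHS = 9, RHS = 9 → holds here (LHS = RHS)
B. LHS = sin(3) ≈ 0.1411, RHS = sin(1) + sin(2) ≈ 1.751 → fails here (LHS ≠ RHS)
C. LHS = -3, RHS = -3 → holds here (LHS = RHS)

Answer: B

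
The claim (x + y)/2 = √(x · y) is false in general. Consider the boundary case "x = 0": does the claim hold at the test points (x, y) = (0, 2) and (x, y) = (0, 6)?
At (0, 2): LHS = 1 ≠ RHS = 0
At (0, 6): LHS = 3 ≠ RHS = 0

Answer: No, fails at both test points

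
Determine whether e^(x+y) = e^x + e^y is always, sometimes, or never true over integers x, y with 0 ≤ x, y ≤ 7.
Never true

The claim fails for every pair in the range. For instance at (x, y) = (6, 2): LHS = e^8 ≈ 2981, RHS = e^2 + e^6 ≈ 410.8.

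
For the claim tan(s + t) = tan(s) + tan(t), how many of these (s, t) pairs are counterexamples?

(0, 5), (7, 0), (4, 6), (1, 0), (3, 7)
Testing each pair:
(0, 5): LHS = tan(5) ≈ -3.381, RHS = tan(5) ≈ -3.381 → satisfies claim
(7, 0): LHS = tan(7) ≈ 0.8714, RHS = tan(7) ≈ 0.8714 → satisfies claim
(4, 6): LHS = tan(10) ≈ 0.6484, RHS = tan(6) + tan(4) ≈ 0.8668 → counterexample
(1, 0): LHS = tan(1) ≈ 1.557, RHS = tan(1) ≈ 1.557 → satisfies claim
(3, 7): LHS = tan(10) ≈ 0.6484, RHS = tan(3) + tan(7) ≈ 0.7289 → counterexample

That makes 2 counterexamples.

Answer: 2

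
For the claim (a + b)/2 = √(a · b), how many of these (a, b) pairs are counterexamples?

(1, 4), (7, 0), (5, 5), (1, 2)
Testing each pair:
(1, 4): LHS = 5/2, RHS = 2 → counterexample
(7, 0): LHS = 7/2, RHS = 0 → counterexample
(5, 5): LHS = 5, RHS = 5 → satisfies claim
(1, 2): LHS = 3/2, RHS = √(2) ≈ 1.414 → counterexample

That makes 3 counterexamples.

Answer: 3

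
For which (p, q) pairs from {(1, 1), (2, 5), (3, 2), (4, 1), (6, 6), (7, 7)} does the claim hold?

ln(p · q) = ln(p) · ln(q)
(1, 1)

Testing each pair:
(1, 1): LHS = 0, RHS = 0 → holds
(2, 5): LHS = ln(10) ≈ 2.303, RHS = ln(2)·ln(5) ≈ 1.116 → fails
(3, 2): LHS = ln(6) ≈ 1.792, RHS = ln(2)·ln(3) ≈ 0.7615 → fails
(4, 1): LHS = ln(4) ≈ 1.386, RHS = 0 → fails
(6, 6): LHS = ln(36) ≈ 3.584, RHS = ln(6)² ≈ 3.21 → fails
(7, 7): LHS = ln(49) ≈ 3.892, RHS = ln(7)² ≈ 3.787 → fails

1 of 6 pairs satisfies the claim.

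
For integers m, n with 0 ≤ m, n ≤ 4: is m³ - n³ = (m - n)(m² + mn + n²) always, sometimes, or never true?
Always true

The identity holds for every pair in the range. For instance at (m, n) = (2, 0): both sides equal 8.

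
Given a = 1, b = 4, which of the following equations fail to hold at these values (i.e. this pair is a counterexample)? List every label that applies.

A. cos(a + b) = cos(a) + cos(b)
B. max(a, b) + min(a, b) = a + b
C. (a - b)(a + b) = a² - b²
Evaluating each claim at the given values:
A. LHS = cos(5) ≈ 0.2837, RHS = cos(4) + cos(1) ≈ -0.1133 → fails here (LHS ≠ RHS)
B. LHS = 5, RHS = 5 → holds here (LHS = RHS)
C. LHS = -15, RHS = -15 → holds here (LHS = RHS)

Answer: A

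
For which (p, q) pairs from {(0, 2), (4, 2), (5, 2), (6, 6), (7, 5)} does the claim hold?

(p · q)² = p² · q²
Testing each pair:
(0, 2): LHS = 0, RHS = 0 → holds
(4, 2): LHS = 64, RHS = 64 → holds
(5, 2): LHS = 100, RHS = 100 → holds
(6, 6): LHS = 1296, RHS = 1296 → holds
(7, 5): LHS = 1225, RHS = 1225 → holds

Every pair satisfies the claim.

Answer: All pairs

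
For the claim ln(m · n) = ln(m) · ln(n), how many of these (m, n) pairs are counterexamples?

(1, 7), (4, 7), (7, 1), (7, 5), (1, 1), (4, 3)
Testing each pair:
(1, 7): LHS = ln(7) ≈ 1.946, RHS = 0 → counterexample
(4, 7): LHS = ln(28) ≈ 3.332, RHS = ln(4)·ln(7) ≈ 2.698 → counterexample
(7, 1): LHS = ln(7) ≈ 1.946, RHS = 0 → counterexample
(7, 5): LHS = ln(35) ≈ 3.555, RHS = ln(5)·ln(7) ≈ 3.132 → counterexample
(1, 1): LHS = 0, RHS = 0 → satisfies claim
(4, 3): LHS = ln(12) ≈ 2.485, RHS = ln(3)·ln(4) ≈ 1.523 → counterexample

That makes 5 counterexamples.

Answer: 5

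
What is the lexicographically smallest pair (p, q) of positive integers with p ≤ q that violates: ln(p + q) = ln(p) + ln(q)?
(p, q) = (1, 1)

Substituting (1, 1) into the claim:
LHS = ln(1 + 1) = ln(2) ≈ 0.6931
RHS = ln(1) + ln(1) = 0

Since LHS ≠ RHS, this pair disproves the claim, and no lexicographically smaller pair (p ≤ q, positive integers) does.

For instance (4, 7) is also a counterexample (LHS = ln(11) ≈ 2.398, RHS = ln(4) + ln(7) ≈ 3.332), but it's lexicographically larger.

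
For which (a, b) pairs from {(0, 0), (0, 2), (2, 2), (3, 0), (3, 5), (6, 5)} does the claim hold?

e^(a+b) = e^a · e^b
Testing each pair:
(0, 0): LHS = 1, RHS = 1 → holds
(0, 2): LHS = e^2 ≈ 7.389, RHS = e^2 ≈ 7.389 → holds
(2, 2): LHS = e^4 ≈ 54.6, RHS = e^4 ≈ 54.6 → holds
(3, 0): LHS = e^3 ≈ 20.09, RHS = e^3 ≈ 20.09 → holds
(3, 5): LHS = e^8 ≈ 2981, RHS = e^8 ≈ 2981 → holds
(6, 5): LHS = e^11 ≈ 59874.1, RHS = e^11 ≈ 59874.1 → holds

Every pair satisfies the claim.

Answer: All pairs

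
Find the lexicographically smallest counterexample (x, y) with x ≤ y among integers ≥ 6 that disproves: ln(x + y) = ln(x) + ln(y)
Substituting (6, 6) into the claim:
LHS = ln(6 + 6) = ln(12) ≈ 2.485
RHS = ln(6) + ln(6) = 2·ln(6) ≈ 3.584

Since LHS ≠ RHS, this pair disproves the claim, and no lexicographically smaller pair (x ≤ y, integers ≥ 6) does.

For instance (12, 12) is also a counterexample (LHS = ln(24) ≈ 3.178, RHS = 2·ln(12) ≈ 4.97), but it's lexicographically larger.

Answer: (x, y) = (6, 6)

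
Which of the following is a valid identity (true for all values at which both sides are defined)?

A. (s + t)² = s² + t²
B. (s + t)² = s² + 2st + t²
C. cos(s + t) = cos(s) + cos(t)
A: fails at (3, 7) — LHS = 100, RHS = 58.
B: holds — e.g. at (5, 5), both sides equal 100.
C: fails at (0, 1) — LHS = cos(1) ≈ 0.5403, RHS = cos(1) + 1 ≈ 1.54.

Answer: B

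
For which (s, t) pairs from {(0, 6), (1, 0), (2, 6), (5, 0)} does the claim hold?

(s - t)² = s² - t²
Testing each pair:
(0, 6): LHS = 36, RHS = -36 → fails
(1, 0): LHS = 1, RHS = 1 → holds
(2, 6): LHS = 16, RHS = -32 → fails
(5, 0): LHS = 25, RHS = 25 → holds

2 of 4 pairs satisfy the claim.

Answer: (1, 0), (5, 0)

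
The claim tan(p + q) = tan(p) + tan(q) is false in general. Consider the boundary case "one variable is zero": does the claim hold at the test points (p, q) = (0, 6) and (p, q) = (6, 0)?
Yes, holds at both test points

At (0, 6): LHS = tan(6) ≈ -0.291, RHS = tan(6) ≈ -0.291 → equal
At (6, 0): LHS = tan(6) ≈ -0.291, RHS = tan(6) ≈ -0.291 → equal

So the claim does hold at both of these boundary points, even though it is not an identity.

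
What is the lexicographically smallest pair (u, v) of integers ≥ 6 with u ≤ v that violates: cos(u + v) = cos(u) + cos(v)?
(u, v) = (6, 6)

Substituting (6, 6) into the claim:
LHS = cos(6 + 6) = cos(12) ≈ 0.8439
RHS = cos(6) + cos(6) = 2·cos(6) ≈ 1.92

Since LHS ≠ RHS, this pair disproves the claim, and no lexicographically smaller pair (u ≤ v, integers ≥ 6) does.

For instance (7, 9) is also a counterexample (LHS = cos(16) ≈ -0.9577, RHS = cos(9) + cos(7) ≈ -0.1572), but it's lexicographically larger.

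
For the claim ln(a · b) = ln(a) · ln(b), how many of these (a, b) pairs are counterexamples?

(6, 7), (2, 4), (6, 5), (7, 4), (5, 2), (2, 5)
6

Testing each pair:
(6, 7): LHS = ln(42) ≈ 3.738, RHS = ln(6)·ln(7) ≈ 3.487 → counterexample
(2, 4): LHS = ln(8) ≈ 2.079, RHS = ln(2)·ln(4) ≈ 0.9609 → counterexample
(6, 5): LHS = ln(30) ≈ 3.401, RHS = ln(5)·ln(6) ≈ 2.884 → counterexample
(7, 4): LHS = ln(28) ≈ 3.332, RHS = ln(4)·ln(7) ≈ 2.698 → counterexample
(5, 2): LHS = ln(10) ≈ 2.303, RHS = ln(2)·ln(5) ≈ 1.116 → counterexample
(2, 5): LHS = ln(10) ≈ 2.303, RHS = ln(2)·ln(5) ≈ 1.116 → counterexample

That makes 6 counterexamples.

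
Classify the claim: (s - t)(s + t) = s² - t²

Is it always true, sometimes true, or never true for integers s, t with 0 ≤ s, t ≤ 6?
Always true

The identity holds for every pair in the range. For instance at (s, t) = (3, 6): both sides equal -27.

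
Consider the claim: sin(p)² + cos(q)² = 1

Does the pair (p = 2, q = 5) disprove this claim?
Yes

Substituting p = 2, q = 5:
LHS = sin(2)² + cos(5)² ≈ 0.9073
RHS = 1

Since LHS ≠ RHS, this pair disproves the claim.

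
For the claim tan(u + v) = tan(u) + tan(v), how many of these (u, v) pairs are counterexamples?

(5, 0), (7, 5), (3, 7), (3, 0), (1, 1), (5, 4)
Testing each pair:
(5, 0): LHS = tan(5) ≈ -3.381, RHS = tan(5) ≈ -3.381 → satisfies claim
(7, 5): LHS = tan(12) ≈ -0.6359, RHS = tan(5) + tan(7) ≈ -2.509 → counterexample
(3, 7): LHS = tan(10) ≈ 0.6484, RHS = tan(3) + tan(7) ≈ 0.7289 → counterexample
(3, 0): LHS = tan(3) ≈ -0.1425, RHS = tan(3) ≈ -0.1425 → satisfies claim
(1, 1): LHS = tan(2) ≈ -2.185, RHS = 2·tan(1) ≈ 3.115 → counterexample
(5, 4): LHS = tan(9) ≈ -0.4523, RHS = tan(5) + tan(4) ≈ -2.223 → counterexample

That makes 4 counterexamples.

Answer: 4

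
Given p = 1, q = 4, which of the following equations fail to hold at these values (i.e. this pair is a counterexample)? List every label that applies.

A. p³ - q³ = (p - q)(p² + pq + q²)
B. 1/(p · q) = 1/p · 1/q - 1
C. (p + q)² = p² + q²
Evaluating each claim at the given values:
A. LHS = -63, RHS = -63 → holds here (LHS = RHS)
B. LHS = 1/4, RHS = -3/4 → fails here (LHS ≠ RHS)
C. LHS = 25, RHS = 17 → fails here (LHS ≠ RHS)

Answer: B, C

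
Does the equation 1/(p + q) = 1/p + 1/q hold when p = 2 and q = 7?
Substituting p = 2, q = 7:

LHS = 1/(2 + 7) = 1/9
RHS = 1/2 + 1/7 = 9/14

LHS ≠ RHS, so the equation does not hold at this point.

Answer: Fails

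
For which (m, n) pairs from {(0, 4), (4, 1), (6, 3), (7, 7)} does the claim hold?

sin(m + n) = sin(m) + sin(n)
(0, 4)

Testing each pair:
(0, 4): LHS = sin(4) ≈ -0.7568, RHS = sin(4) ≈ -0.7568 → holds
(4, 1): LHS = sin(5) ≈ -0.9589, RHS = sin(4) + sin(1) ≈ 0.08467 → fails
(6, 3): LHS = sin(9) ≈ 0.4121, RHS = sin(6) + sin(3) ≈ -0.1383 → fails
(7, 7): LHS = sin(14) ≈ 0.9906, RHS = 2·sin(7) ≈ 1.314 → fails

1 of 4 pairs satisfies the claim.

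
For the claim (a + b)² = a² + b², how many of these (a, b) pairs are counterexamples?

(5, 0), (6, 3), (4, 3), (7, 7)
3

Testing each pair:
(5, 0): LHS = 25, RHS = 25 → satisfies claim
(6, 3): LHS = 81, RHS = 45 → counterexample
(4, 3): LHS = 49, RHS = 25 → counterexample
(7, 7): LHS = 196, RHS = 98 → counterexample

That makes 3 counterexamples.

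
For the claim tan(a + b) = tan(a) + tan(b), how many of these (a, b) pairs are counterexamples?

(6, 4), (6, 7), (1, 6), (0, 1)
Testing each pair:
(6, 4): LHS = tan(10) ≈ 0.6484, RHS = tan(6) + tan(4) ≈ 0.8668 → counterexample
(6, 7): LHS = tan(13) ≈ 0.463, RHS = tan(6) + tan(7) ≈ 0.5804 → counterexample
(1, 6): LHS = tan(7) ≈ 0.8714, RHS = tan(6) + tan(1) ≈ 1.266 → counterexample
(0, 1): LHS = tan(1) ≈ 1.557, RHS = tan(1) ≈ 1.557 → satisfies claim

That makes 3 counterexamples.

Answer: 3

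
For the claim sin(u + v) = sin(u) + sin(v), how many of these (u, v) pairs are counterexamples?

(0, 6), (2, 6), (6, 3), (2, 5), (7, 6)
Testing each pair:
(0, 6): LHS = sin(6) ≈ -0.2794, RHS = sin(6) ≈ -0.2794 → satisfies claim
(2, 6): LHS = sin(8) ≈ 0.9894, RHS = sin(6) + sin(2) ≈ 0.6299 → counterexample
(6, 3): LHS = sin(9) ≈ 0.4121, RHS = sin(6) + sin(3) ≈ -0.1383 → counterexample
(2, 5): LHS = sin(7) ≈ 0.657, RHS = sin(5) + sin(2) ≈ -0.04963 → counterexample
(7, 6): LHS = sin(13) ≈ 0.4202, RHS = sin(6) + sin(7) ≈ 0.3776 → counterexample

That makes 4 counterexamples.

Answer: 4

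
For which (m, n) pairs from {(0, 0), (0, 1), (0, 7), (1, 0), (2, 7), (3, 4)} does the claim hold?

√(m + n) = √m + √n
Testing each pair:
(0, 0): LHS = 0, RHS = 0 → holds
(0, 1): LHS = 1, RHS = 1 → holds
(0, 7): LHS = √(7) ≈ 2.646, RHS = √(7) ≈ 2.646 → holds
(1, 0): LHS = 1, RHS = 1 → holds
(2, 7): LHS = 3, RHS = √(2) + √(7) ≈ 4.06 → fails
(3, 4): LHS = √(7) ≈ 2.646, RHS = √(3) + 2 ≈ 3.732 → fails

4 of 6 pairs satisfy the claim.

Answer: (0, 0), (0, 1), (0, 7), (1, 0)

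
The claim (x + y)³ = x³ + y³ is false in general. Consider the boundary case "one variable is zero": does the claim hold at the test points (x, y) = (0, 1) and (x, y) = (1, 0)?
At (0, 1): LHS = 1, RHS = 1 → equal
At (1, 0): LHS = 1, RHS = 1 → equal

So the claim does hold at both of these boundary points, even though it is not an identity.

Answer: Yes, holds at both test points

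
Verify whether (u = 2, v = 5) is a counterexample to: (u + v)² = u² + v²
Yes

Substituting u = 2, v = 5:
LHS = (2 + 5)² = 49
RHS = 2² + 5² = 29

Since LHS ≠ RHS, this pair disproves the claim.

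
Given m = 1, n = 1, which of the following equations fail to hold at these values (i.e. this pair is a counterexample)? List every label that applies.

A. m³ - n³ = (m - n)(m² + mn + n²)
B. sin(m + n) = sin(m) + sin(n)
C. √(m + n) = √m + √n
B, C

Evaluating each claim at the given values:
A. LHS = 0, RHS = 0 → holds here (LHS = RHS)
B. LHS = sin(2) ≈ 0.9093, RHS = 2·sin(1) ≈ 1.683 → fails here (LHS ≠ RHS)
C. LHS = √(2) ≈ 1.414, RHS = 2 → fails here (LHS ≠ RHS)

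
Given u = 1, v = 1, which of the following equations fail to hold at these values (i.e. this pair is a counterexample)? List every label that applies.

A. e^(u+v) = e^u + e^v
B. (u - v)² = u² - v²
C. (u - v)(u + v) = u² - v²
Evaluating each claim at the given values:
A. LHS = e^2 ≈ 7.389, RHS = 2·e ≈ 5.437 → fails here (LHS ≠ RHS)
B. LHS = 0, RHS = 0 → holds here (LHS = RHS)
C. LHS = 0, RHS = 0 → holds here (LHS = RHS)

Answer: A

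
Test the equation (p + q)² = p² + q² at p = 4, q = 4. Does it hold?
Fails

Substituting p = 4, q = 4:

LHS = (4 + 4)² = 64
RHS = 4² + 4² = 32

LHS ≠ RHS, so the equation does not hold at this point.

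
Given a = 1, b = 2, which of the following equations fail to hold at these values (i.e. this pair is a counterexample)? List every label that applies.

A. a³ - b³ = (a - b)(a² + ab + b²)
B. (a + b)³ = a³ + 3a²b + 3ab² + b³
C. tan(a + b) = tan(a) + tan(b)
C

Evaluating each claim at the given values:
A. LHS = -7, RHS = -7 → holds here (LHS = RHS)
B. LHS = 27, RHS = 27 → holds here (LHS = RHS)
C. LHS = tan(3) ≈ -0.1425, RHS = tan(2) + tan(1) ≈ -0.6276 → fails here (LHS ≠ RHS)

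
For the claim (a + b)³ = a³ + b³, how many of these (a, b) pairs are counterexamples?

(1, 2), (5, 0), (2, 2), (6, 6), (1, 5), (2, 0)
4

Testing each pair:
(1, 2): LHS = 27, RHS = 9 → counterexample
(5, 0): LHS = 125, RHS = 125 → satisfies claim
(2, 2): LHS = 64, RHS = 16 → counterexample
(6, 6): LHS = 1728, RHS = 432 → counterexample
(1, 5): LHS = 216, RHS = 126 → counterexample
(2, 0): LHS = 8, RHS = 8 → satisfies claim

That makes 4 counterexamples.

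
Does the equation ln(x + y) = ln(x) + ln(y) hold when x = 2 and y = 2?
Substituting x = 2, y = 2:

LHS = ln(2 + 2) = ln(4) ≈ 1.386
RHS = ln(2) + ln(2) = 2·ln(2) ≈ 1.386

LHS = RHS, so the equation holds at this point.

Answer: Holds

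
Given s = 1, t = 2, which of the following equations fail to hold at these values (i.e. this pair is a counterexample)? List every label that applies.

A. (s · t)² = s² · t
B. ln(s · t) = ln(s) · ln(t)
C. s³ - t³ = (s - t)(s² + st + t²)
Evaluating each claim at the given values:
A. LHS = 4, RHS = 2 → fails here (LHS ≠ RHS)
B. LHS = ln(2) ≈ 0.6931, RHS = 0 → fails here (LHS ≠ RHS)
C. LHS = -7, RHS = -7 → holds here (LHS = RHS)

Answer: A, B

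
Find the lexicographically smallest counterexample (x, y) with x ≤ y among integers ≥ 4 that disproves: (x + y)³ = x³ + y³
(x, y) = (4, 4)

Substituting (4, 4) into the claim:
LHS = (4 + 4)³ = 512
RHS = 4³ + 4³ = 128

Since LHS ≠ RHS, this pair disproves the claim, and no lexicographically smaller pair (x ≤ y, integers ≥ 4) does.

For instance (5, 9) is also a counterexample (LHS = 2744, RHS = 854), but it's lexicographically larger.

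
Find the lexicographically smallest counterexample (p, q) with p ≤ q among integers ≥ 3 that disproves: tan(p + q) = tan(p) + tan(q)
(p, q) = (3, 3)

Substituting (3, 3) into the claim:
LHS = tan(3 + 3) = tan(6) ≈ -0.291
RHS = tan(3) + tan(3) = 2·tan(3) ≈ -0.2851

Since LHS ≠ RHS, this pair disproves the claim, and no lexicographically smaller pair (p ≤ q, integers ≥ 3) does.

For instance (4, 4) is also a counterexample (LHS = tan(8) ≈ -6.8, RHS = 2·tan(4) ≈ 2.316), but it's lexicographically larger.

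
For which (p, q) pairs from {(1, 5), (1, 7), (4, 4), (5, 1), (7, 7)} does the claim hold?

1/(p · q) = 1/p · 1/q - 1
Testing each pair:
(1, 5): LHS = 1/5, RHS = -4/5 → fails
(1, 7): LHS = 1/7, RHS = -6/7 → fails
(4, 4): LHS = 1/16, RHS = -15/16 → fails
(5, 1): LHS = 1/5, RHS = -4/5 → fails
(7, 7): LHS = 1/49, RHS = -48/49 → fails

No pair satisfies the claim.

Answer: None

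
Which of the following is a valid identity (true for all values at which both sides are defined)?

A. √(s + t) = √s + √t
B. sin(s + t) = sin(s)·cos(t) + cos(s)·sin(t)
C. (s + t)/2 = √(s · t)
B

A: fails at (6, 7) — LHS = √(13) ≈ 3.606, RHS = √(6) + √(7) ≈ 5.095.
B: holds — e.g. at (3, 5), both sides equal sin(8) ≈ 0.9894.
C: fails at (2, 5) — LHS = 7/2, RHS = √(10) ≈ 3.162.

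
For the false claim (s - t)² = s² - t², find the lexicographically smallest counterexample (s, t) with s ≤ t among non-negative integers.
(s, t) = (0, 1)

At (0, 0): both sides equal 0, so it holds there.

Substituting (0, 1) into the claim:
LHS = (0 - 1)² = 1
RHS = 0² - 1² = -1

Since LHS ≠ RHS, this pair disproves the claim, and no lexicographically smaller pair (s ≤ t, non-negative integers) does.

For instance (1, 6) is also a counterexample (LHS = 25, RHS = -35), but it's lexicographically larger.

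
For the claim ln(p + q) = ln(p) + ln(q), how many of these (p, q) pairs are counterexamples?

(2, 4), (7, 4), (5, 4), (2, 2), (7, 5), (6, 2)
5

Testing each pair:
(2, 4): LHS = ln(6) ≈ 1.792, RHS = ln(2) + ln(4) ≈ 2.079 → counterexample
(7, 4): LHS = ln(11) ≈ 2.398, RHS = ln(4) + ln(7) ≈ 3.332 → counterexample
(5, 4): LHS = ln(9) ≈ 2.197, RHS = ln(4) + ln(5) ≈ 2.996 → counterexample
(2, 2): LHS = ln(4) ≈ 1.386, RHS = 2·ln(2) ≈ 1.386 → satisfies claim
(7, 5): LHS = ln(12) ≈ 2.485, RHS = ln(5) + ln(7) ≈ 3.555 → counterexample
(6, 2): LHS = ln(8) ≈ 2.079, RHS = ln(2) + ln(6) ≈ 2.485 → counterexample

That makes 5 counterexamples.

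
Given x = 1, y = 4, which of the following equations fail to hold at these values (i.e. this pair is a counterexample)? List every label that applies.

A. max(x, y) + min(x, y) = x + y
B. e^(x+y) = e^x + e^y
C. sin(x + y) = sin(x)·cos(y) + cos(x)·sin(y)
B

Evaluating each claim at the given values:
A. LHS = 5, RHS = 5 → holds here (LHS = RHS)
B. LHS = e^5 ≈ 148.4, RHS = e + e^4 ≈ 57.32 → fails here (LHS ≠ RHS)
C. LHS = sin(5) ≈ -0.9589, RHS = sin(1)·cos(4) + sin(4)·cos(1) ≈ -0.9589 → holds here (LHS = RHS)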